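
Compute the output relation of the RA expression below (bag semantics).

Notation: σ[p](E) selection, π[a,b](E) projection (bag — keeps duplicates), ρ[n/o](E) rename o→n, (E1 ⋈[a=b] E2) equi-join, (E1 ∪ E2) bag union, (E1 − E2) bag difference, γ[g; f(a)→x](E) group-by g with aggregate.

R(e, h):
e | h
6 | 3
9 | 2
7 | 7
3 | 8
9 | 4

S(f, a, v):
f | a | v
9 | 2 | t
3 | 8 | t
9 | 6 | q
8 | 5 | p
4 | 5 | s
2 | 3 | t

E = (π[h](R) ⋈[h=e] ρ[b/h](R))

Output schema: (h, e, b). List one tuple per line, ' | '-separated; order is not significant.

Row counts bottom-up:
  R → 5
  π[h](R) → 5
  R → 5
  ρ[b/h](R) → 5
  (π[h](R) ⋈[h=e] ρ[b/h](R)) → 2

== RESULT ==
h | e | b
3 | 3 | 8
7 | 7 | 7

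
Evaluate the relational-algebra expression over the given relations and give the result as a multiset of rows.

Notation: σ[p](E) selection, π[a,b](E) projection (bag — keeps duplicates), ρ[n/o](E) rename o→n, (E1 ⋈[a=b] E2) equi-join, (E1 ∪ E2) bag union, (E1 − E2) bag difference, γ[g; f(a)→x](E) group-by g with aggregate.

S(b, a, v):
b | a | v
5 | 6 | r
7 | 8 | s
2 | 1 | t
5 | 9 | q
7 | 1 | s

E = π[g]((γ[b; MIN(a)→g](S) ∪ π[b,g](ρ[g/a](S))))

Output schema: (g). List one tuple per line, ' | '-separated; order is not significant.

Subexpression sizes:
  S → 5
  γ[b; MIN(a)→g](S) → 3
  S → 5
  ρ[g/a](S) → 5
  π[b,g](ρ[g/a](S)) → 5
  (γ[b; MIN(a)→g](S) ∪ π[b,g](ρ[g/a](S))) → 8
  π[g]((γ[b; MIN(a)→g](S) ∪ π[b,g](ρ[g/a](S)))) → 8

== RESULT ==
g
1
1
1
1
6
6
8
9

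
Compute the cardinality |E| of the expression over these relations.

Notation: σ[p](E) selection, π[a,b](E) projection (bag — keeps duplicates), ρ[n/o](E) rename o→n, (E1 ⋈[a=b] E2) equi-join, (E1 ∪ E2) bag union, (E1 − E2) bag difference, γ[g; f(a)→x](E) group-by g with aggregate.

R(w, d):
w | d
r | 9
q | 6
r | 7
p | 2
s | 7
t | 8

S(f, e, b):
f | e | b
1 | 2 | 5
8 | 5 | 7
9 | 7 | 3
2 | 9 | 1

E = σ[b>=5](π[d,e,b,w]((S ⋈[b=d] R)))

Subexpression sizes:
  S → 4
  R → 6
  (S ⋈[b=d] R) → 2
  π[d,e,b,w]((S ⋈[b=d] R)) → 2
  σ[b>=5](π[d,e,b,w]((S ⋈[b=d] R))) → 2

|E| = 2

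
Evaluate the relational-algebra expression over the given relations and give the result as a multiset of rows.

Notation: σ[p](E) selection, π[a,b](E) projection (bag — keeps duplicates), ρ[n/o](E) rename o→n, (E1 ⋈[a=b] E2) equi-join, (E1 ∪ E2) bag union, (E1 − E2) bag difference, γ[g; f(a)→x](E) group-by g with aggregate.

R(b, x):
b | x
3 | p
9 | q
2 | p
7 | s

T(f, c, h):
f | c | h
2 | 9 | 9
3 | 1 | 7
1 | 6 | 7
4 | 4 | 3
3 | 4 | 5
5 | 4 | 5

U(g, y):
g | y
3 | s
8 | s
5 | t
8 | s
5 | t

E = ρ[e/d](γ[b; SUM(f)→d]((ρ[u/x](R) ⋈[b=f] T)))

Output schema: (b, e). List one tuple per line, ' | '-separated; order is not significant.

Subexpression sizes:
  R → 4
  ρ[u/x](R) → 4
  T → 6
  (ρ[u/x](R) ⋈[b=f] T) → 3
  γ[b; SUM(f)→d]((ρ[u/x](R) ⋈[b=f] T)) → 2
  ρ[e/d](γ[b; SUM(f)→d]((ρ[u/x](R) ⋈[b=f] T))) → 2

== RESULT ==
b | e
2 | 2
3 | 6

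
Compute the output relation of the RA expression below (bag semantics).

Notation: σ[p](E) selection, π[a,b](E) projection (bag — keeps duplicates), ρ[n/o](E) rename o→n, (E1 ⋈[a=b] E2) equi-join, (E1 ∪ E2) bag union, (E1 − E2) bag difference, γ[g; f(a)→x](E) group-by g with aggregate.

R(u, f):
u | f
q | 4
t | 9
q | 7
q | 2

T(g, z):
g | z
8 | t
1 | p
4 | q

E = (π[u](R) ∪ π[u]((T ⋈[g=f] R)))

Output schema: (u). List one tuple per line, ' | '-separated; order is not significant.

Subexpression sizes:
  R → 4
  π[u](R) → 4
  T → 3
  R → 4
  (T ⋈[g=f] R) → 1
  π[u]((T ⋈[g=f] R)) → 1
  (π[u](R) ∪ π[u]((T ⋈[g=f] R))) → 5

== RESULT ==
u
q
q
q
q
t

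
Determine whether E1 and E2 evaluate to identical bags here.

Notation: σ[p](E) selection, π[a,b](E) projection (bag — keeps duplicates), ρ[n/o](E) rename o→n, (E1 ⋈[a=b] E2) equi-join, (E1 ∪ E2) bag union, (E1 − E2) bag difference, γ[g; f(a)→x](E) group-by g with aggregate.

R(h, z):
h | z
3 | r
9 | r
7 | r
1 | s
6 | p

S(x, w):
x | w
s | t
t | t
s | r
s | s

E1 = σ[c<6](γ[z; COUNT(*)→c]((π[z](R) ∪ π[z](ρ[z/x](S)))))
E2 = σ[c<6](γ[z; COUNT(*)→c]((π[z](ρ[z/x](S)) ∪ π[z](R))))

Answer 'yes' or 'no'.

E1 row counts bottom-up:
  R → 5
  π[z](R) → 5
  S → 4
  ρ[z/x](S) → 4
  π[z](ρ[z/x](S)) → 4
  (π[z](R) ∪ π[z](ρ[z/x](S))) → 9
  γ[z; COUNT(*)→c]((π[z](R) ∪ π[z](ρ[z/x](S)))) → 4
  σ[c<6](γ[z; COUNT(*)→c]((π[z](R) ∪ π[z](ρ[z/x](S))))) → 4
E2 row counts bottom-up:
  S → 4
  ρ[z/x](S) → 4
  π[z](ρ[z/x](S)) → 4
  R → 5
  π[z](R) → 5
  (π[z](ρ[z/x](S)) ∪ π[z](R)) → 9
  γ[z; COUNT(*)→c]((π[z](ρ[z/x](S)) ∪ π[z](R))) → 4
  σ[c<6](γ[z; COUNT(*)→c]((π[z](ρ[z/x](S)) ∪ π[z](R)))) → 4

E1 and E2 produce the same multiset:
z | c
p | 1
r | 3
s | 4
t | 1

yes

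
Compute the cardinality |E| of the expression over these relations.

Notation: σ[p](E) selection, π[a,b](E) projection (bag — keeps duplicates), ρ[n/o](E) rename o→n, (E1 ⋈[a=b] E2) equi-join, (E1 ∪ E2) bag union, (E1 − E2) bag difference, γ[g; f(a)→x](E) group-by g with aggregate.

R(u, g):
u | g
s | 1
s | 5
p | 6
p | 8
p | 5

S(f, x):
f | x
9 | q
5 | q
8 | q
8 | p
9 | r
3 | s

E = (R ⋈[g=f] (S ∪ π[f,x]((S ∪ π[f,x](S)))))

Row counts bottom-up:
  R → 5
  S → 6
  S → 6
  S → 6
  π[f,x](S) → 6
  (S ∪ π[f,x](S)) → 12
  π[f,x]((S ∪ π[f,x](S))) → 12
  (S ∪ π[f,x]((S ∪ π[f,x](S)))) → 18
  (R ⋈[g=f] (S ∪ π[f,x]((S ∪ π[f,x](S))))) → 12

|E| = 12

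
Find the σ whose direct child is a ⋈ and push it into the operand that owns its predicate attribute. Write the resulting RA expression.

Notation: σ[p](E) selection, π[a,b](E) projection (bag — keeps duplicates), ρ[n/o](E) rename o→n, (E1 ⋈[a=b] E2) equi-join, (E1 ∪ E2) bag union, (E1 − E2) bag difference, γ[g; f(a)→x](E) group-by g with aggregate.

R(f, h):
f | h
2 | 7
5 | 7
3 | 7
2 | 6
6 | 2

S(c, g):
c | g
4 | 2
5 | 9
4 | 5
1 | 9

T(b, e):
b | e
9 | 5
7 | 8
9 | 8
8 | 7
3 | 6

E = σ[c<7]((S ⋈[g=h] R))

σ filters on c, owned by the left side.
E' = (σ[c<7](S) ⋈[g=h] R)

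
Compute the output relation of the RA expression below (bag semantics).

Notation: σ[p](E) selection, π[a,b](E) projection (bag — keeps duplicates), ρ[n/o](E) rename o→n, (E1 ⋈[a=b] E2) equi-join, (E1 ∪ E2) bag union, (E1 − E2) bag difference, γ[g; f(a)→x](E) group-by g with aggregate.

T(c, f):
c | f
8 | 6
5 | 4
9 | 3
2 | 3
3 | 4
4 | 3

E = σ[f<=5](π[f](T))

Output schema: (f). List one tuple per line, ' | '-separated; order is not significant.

Subexpression sizes:
  T → 6
  π[f](T) → 6
  σ[f<=5](π[f](T)) → 5

== RESULT ==
f
3
3
3
4
4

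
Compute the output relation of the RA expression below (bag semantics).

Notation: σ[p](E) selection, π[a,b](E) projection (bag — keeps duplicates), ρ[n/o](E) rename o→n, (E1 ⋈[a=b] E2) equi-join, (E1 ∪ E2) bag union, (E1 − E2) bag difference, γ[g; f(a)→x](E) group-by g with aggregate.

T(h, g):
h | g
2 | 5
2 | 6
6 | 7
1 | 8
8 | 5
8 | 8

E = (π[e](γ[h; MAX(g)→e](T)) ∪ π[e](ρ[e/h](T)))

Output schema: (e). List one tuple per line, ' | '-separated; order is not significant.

Row counts bottom-up:
  T → 6
  γ[h; MAX(g)→e](T) → 4
  π[e](γ[h; MAX(g)→e](T)) → 4
  T → 6
  ρ[e/h](T) → 6
  π[e](ρ[e/h](T)) → 6
  (π[e](γ[h; MAX(g)→e](T)) ∪ π[e](ρ[e/h](T))) → 10

== RESULT ==
e
1
2
2
6
6
7
8
8
8
8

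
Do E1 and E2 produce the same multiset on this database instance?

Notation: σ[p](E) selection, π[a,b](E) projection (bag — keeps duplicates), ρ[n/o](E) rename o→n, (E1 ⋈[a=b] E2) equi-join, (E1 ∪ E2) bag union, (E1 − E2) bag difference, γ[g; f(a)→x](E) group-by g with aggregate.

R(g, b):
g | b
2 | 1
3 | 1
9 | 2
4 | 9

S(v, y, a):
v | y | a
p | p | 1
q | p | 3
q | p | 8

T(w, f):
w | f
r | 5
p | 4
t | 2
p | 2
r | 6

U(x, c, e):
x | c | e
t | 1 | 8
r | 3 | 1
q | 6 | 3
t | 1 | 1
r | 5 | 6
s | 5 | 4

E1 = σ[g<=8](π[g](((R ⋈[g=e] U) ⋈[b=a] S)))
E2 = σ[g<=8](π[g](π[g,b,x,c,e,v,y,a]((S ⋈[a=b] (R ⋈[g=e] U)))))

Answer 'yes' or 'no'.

E1 per-node cardinality:
  R → 4
  U → 6
  (R ⋈[g=e] U) → 2
  S → 3
  ((R ⋈[g=e] U) ⋈[b=a] S) → 1
  π[g](((R ⋈[g=e] U) ⋈[b=a] S)) → 1
  σ[g<=8](π[g](((R ⋈[g=e] U) ⋈[b=a] S))) → 1
E2 per-node cardinality:
  S → 3
  R → 4
  U → 6
  (R ⋈[g=e] U) → 2
  (S ⋈[a=b] (R ⋈[g=e] U)) → 1
  π[g,b,x,c,e,v,y,a]((S ⋈[a=b] (R ⋈[g=e] U))) → 1
  π[g](π[g,b,x,c,e,v,y,a]((S ⋈[a=b] (R ⋈[g=e] U)))) → 1
  σ[g<=8](π[g](π[g,b,x,c,e,v,y,a]((S ⋈[a=b] (R ⋈[g=e] U))))) → 1

E1 and E2 produce the same multiset:
g
3

yes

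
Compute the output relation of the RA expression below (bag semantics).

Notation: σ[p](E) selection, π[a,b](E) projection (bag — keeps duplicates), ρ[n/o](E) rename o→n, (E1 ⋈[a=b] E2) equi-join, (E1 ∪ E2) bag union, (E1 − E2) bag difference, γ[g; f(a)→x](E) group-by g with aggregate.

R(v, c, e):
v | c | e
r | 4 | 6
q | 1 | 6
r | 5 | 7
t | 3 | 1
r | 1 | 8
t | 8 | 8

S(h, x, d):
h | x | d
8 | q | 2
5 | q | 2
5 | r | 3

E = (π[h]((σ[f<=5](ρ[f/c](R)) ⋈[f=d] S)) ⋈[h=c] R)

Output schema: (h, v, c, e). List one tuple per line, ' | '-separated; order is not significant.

Row counts bottom-up:
  R → 6
  ρ[f/c](R) → 6
  σ[f<=5](ρ[f/c](R)) → 5
  S → 3
  (σ[f<=5](ρ[f/c](R)) ⋈[f=d] S) → 1
  π[h]((σ[f<=5](ρ[f/c](R)) ⋈[f=d] S)) → 1
  R → 6
  (π[h]((σ[f<=5](ρ[f/c](R)) ⋈[f=d] S)) ⋈[h=c] R) → 1

== RESULT ==
h | v | c | e
5 | r | 5 | 7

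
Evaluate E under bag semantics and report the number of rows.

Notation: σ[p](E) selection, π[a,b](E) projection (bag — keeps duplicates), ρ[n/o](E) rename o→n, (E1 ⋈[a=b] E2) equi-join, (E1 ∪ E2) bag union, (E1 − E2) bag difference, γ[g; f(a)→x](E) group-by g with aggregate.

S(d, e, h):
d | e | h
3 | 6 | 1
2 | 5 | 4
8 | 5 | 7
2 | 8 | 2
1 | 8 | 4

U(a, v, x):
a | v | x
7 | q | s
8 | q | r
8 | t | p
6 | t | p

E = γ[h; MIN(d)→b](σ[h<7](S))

Per-node cardinality:
  S → 5
  σ[h<7](S) → 4
  γ[h; MIN(d)→b](σ[h<7](S)) → 3

|E| = 3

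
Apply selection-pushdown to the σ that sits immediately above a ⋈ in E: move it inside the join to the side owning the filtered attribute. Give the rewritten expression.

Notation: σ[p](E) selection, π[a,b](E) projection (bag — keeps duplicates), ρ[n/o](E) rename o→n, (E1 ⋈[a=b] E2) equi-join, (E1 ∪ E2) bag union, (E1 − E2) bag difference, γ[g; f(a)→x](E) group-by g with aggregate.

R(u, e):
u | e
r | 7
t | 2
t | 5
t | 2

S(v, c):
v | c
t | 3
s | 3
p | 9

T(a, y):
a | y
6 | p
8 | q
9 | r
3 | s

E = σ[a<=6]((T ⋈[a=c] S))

σ filters on a, owned by the left side.
E' = (σ[a<=6](T) ⋈[a=c] S)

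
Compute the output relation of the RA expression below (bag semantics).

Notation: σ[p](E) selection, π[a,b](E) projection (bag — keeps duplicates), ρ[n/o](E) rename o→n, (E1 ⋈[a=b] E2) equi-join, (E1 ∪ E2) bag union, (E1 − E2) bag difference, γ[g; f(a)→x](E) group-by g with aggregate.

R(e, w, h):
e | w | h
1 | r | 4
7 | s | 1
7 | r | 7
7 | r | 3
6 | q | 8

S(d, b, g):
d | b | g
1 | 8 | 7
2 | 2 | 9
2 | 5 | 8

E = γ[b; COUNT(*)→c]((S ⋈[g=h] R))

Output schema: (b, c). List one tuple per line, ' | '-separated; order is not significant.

Per-node cardinality:
  S → 3
  R → 5
  (S ⋈[g=h] R) → 2
  γ[b; COUNT(*)→c]((S ⋈[g=h] R)) → 2

== RESULT ==
b | c
5 | 1
8 | 1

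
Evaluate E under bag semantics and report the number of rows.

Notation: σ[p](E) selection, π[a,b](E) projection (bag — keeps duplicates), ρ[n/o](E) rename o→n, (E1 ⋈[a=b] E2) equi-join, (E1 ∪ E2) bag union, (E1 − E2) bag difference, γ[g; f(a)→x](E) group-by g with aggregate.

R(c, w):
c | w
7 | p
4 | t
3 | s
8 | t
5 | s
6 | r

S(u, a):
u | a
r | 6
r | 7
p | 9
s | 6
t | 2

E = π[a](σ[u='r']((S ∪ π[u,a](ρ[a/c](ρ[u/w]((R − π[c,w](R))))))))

Row counts bottom-up:
  S → 5
  R → 6
  R → 6
  π[c,w](R) → 6
  (R − π[c,w](R)) → 0
  ρ[u/w]((R − π[c,w](R))) → 0
  ρ[a/c](ρ[u/w]((R − π[c,w](R)))) → 0
  π[u,a](ρ[a/c](ρ[u/w]((R − π[c,w](R))))) → 0
  (S ∪ π[u,a](ρ[a/c](ρ[u/w]((R − π[c,w](R)))))) → 5
  σ[u='r']((S ∪ π[u,a](ρ[a/c](ρ[u/w]((R − π[c,w](R))))))) → 2
  π[a](σ[u='r']((S ∪ π[u,a](ρ[a/c](ρ[u/w]((R − π[c,w](R)))))))) → 2

|E| = 2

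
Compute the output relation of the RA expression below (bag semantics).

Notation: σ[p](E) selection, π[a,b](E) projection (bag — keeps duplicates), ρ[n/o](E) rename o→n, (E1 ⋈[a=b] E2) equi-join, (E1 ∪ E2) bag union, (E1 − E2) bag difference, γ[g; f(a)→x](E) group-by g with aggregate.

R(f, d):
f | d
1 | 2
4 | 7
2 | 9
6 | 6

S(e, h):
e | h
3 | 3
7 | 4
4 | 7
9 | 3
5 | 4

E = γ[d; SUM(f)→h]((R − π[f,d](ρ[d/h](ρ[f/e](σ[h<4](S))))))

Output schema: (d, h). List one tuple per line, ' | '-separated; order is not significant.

Per-node cardinality:
  R → 4
  S → 5
  σ[h<4](S) → 2
  ρ[f/e](σ[h<4](S)) → 2
  ρ[d/h](ρ[f/e](σ[h<4](S))) → 2
  π[f,d](ρ[d/h](ρ[f/e](σ[h<4](S)))) → 2
  (R − π[f,d](ρ[d/h](ρ[f/e](σ[h<4](S))))) → 4
  γ[d; SUM(f)→h]((R − π[f,d](ρ[d/h](ρ[f/e](σ[h<4](S)))))) → 4

== RESULT ==
d | h
2 | 1
6 | 6
7 | 4
9 | 2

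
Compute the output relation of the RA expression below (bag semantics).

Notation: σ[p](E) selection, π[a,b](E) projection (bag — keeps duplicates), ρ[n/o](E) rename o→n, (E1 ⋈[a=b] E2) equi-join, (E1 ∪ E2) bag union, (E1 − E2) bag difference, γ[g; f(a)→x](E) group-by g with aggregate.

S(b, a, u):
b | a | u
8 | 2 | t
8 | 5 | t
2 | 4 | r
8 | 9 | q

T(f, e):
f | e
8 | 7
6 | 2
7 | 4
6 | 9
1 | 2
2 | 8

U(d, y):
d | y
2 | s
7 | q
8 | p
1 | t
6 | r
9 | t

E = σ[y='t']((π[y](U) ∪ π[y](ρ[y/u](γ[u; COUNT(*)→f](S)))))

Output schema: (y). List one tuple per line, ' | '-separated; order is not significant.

Stepwise |·|:
  U → 6
  π[y](U) → 6
  S → 4
  γ[u; COUNT(*)→f](S) → 3
  ρ[y/u](γ[u; COUNT(*)→f](S)) → 3
  π[y](ρ[y/u](γ[u; COUNT(*)→f](S))) → 3
  (π[y](U) ∪ π[y](ρ[y/u](γ[u; COUNT(*)→f](S)))) → 9
  σ[y='t']((π[y](U) ∪ π[y](ρ[y/u](γ[u; COUNT(*)→f](S))))) → 3

== RESULT ==
y
t
t
t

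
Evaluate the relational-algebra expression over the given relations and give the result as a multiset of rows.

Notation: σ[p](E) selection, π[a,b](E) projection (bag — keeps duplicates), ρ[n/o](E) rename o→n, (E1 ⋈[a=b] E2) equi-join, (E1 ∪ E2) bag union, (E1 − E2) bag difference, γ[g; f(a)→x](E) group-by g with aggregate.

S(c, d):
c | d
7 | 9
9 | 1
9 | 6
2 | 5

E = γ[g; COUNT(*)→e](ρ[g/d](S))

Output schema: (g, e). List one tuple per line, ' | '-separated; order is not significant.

Per-node cardinality:
  S → 4
  ρ[g/d](S) → 4
  γ[g; COUNT(*)→e](ρ[g/d](S)) → 4

== RESULT ==
g | e
1 | 1
5 | 1
6 | 1
9 | 1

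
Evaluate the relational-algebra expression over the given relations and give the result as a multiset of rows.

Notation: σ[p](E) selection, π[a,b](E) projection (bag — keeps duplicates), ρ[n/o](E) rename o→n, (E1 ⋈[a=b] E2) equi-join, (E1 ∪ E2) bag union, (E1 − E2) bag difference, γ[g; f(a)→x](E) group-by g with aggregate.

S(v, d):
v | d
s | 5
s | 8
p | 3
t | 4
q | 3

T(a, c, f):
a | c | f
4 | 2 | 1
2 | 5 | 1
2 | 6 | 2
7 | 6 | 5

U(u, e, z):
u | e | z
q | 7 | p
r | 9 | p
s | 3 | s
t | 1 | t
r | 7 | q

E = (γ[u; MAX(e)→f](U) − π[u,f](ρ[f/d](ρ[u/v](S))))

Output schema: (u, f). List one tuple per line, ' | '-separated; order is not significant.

Stepwise |·|:
  U → 5
  γ[u; MAX(e)→f](U) → 4
  S → 5
  ρ[u/v](S) → 5
  ρ[f/d](ρ[u/v](S)) → 5
  π[u,f](ρ[f/d](ρ[u/v](S))) → 5
  (γ[u; MAX(e)→f](U) − π[u,f](ρ[f/d](ρ[u/v](S)))) → 4

== RESULT ==
u | f
q | 7
r | 9
s | 3
t | 1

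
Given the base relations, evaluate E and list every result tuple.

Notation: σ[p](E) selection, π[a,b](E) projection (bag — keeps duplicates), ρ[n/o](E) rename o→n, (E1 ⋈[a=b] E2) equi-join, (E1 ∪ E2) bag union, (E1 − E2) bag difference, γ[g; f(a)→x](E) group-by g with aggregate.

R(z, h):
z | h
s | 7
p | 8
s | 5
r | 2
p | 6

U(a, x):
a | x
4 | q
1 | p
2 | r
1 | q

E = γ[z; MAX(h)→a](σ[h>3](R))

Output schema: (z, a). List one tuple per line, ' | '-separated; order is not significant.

Row counts bottom-up:
  R → 5
  σ[h>3](R) → 4
  γ[z; MAX(h)→a](σ[h>3](R)) → 2

== RESULT ==
z | a
p | 8
s | 7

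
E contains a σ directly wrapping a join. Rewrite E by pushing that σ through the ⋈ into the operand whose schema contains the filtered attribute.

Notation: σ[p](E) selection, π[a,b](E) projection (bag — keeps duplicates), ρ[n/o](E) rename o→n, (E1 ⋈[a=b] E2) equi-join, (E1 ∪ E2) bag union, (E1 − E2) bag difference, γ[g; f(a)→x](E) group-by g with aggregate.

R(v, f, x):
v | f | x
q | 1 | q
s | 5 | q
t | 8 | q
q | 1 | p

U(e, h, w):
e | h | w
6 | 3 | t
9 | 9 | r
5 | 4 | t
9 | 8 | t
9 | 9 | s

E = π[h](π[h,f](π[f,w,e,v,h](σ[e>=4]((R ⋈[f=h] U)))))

σ filters on e, owned by the right side.
E' = π[h](π[h,f](π[f,w,e,v,h]((R ⋈[f=h] σ[e>=4](U)))))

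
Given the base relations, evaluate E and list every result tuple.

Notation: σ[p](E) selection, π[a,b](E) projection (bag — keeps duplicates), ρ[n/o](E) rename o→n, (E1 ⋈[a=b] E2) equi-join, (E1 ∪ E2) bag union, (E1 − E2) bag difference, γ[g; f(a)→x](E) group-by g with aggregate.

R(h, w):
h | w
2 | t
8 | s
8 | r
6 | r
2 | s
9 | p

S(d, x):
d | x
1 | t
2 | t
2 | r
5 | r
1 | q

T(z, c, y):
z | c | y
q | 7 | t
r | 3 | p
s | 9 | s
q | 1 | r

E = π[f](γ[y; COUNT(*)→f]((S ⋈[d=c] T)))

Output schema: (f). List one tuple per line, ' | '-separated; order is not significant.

Per-node cardinality:
  S → 5
  T → 4
  (S ⋈[d=c] T) → 2
  γ[y; COUNT(*)→f]((S ⋈[d=c] T)) → 1
  π[f](γ[y; COUNT(*)→f]((S ⋈[d=c] T))) → 1

== RESULT ==
f
2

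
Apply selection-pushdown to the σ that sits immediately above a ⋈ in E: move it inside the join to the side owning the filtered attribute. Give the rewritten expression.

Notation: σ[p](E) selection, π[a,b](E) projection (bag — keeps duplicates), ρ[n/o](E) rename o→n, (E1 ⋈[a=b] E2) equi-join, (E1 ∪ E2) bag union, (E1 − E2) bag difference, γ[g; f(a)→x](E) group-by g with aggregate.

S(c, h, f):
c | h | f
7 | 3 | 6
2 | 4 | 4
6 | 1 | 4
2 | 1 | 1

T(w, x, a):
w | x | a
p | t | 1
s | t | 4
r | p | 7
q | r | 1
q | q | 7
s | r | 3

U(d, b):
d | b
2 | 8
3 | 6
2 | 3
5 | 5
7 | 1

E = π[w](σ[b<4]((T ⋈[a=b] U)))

σ filters on b, owned by the right side.
E' = π[w]((T ⋈[a=b] σ[b<4](U)))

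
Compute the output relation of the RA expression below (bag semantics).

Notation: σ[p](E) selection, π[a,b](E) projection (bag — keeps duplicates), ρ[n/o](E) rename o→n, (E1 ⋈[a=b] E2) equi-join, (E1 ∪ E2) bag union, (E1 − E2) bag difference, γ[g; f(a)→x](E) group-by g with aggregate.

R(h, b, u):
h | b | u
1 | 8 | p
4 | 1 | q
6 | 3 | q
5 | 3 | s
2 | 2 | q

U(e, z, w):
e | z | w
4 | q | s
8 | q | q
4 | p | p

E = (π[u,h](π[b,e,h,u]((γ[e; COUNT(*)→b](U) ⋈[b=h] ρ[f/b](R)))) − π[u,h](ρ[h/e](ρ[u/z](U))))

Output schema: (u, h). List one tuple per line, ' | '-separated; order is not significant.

Subexpression sizes:
  U → 3
  γ[e; COUNT(*)→b](U) → 2
  R → 5
  ρ[f/b](R) → 5
  (γ[e; COUNT(*)→b](U) ⋈[b=h] ρ[f/b](R)) → 2
  π[b,e,h,u]((γ[e; COUNT(*)→b](U) ⋈[b=h] ρ[f/b](R))) → 2
  π[u,h](π[b,e,h,u]((γ[e; COUNT(*)→b](U) ⋈[b=h] ρ[f/b](R)))) → 2
  U → 3
  ρ[u/z](U) → 3
  ρ[h/e](ρ[u/z](U)) → 3
  π[u,h](ρ[h/e](ρ[u/z](U))) → 3
  (π[u,h](π[b,e,h,u]((γ[e; COUNT(*)→b](U) ⋈[b=h] ρ[f/b](R)))) − π[u,h](ρ[h/e](ρ[u/z](U)))) → 2

== RESULT ==
u | h
p | 1
q | 2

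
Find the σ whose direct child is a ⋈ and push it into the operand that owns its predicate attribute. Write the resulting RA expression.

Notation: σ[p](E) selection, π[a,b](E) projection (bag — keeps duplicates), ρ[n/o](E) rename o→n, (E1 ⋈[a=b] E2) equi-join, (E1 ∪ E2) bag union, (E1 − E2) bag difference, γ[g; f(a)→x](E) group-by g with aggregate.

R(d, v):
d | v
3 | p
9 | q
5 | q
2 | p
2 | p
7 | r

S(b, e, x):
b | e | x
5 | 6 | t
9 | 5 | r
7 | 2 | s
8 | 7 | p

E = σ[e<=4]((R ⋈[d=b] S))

σ filters on e, owned by the right side.
E' = (R ⋈[d=b] σ[e<=4](S))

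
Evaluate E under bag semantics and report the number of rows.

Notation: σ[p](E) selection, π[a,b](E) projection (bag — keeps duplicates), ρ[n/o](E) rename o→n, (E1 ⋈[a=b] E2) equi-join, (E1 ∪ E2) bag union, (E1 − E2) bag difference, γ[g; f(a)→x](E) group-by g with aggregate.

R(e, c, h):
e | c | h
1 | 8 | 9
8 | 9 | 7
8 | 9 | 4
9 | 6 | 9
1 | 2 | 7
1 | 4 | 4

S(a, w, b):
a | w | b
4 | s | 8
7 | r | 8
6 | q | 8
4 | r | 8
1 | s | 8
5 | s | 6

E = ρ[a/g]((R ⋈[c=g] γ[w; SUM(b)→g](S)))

Stepwise |·|:
  R → 6
  S → 6
  γ[w; SUM(b)→g](S) → 3
  (R ⋈[c=g] γ[w; SUM(b)→g](S)) → 1
  ρ[a/g]((R ⋈[c=g] γ[w; SUM(b)→g](S))) → 1

|E| = 1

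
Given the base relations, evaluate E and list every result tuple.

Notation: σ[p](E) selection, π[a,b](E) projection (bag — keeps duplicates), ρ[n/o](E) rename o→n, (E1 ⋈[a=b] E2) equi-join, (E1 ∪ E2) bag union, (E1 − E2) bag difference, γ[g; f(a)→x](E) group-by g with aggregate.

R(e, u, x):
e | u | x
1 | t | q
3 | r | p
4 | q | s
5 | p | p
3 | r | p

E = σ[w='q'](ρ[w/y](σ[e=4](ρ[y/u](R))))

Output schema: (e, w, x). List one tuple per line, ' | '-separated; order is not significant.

Row counts bottom-up:
  R → 5
  ρ[y/u](R) → 5
  σ[e=4](ρ[y/u](R)) → 1
  ρ[w/y](σ[e=4](ρ[y/u](R))) → 1
  σ[w='q'](ρ[w/y](σ[e=4](ρ[y/u](R)))) → 1

== RESULT ==
e | w | x
4 | q | s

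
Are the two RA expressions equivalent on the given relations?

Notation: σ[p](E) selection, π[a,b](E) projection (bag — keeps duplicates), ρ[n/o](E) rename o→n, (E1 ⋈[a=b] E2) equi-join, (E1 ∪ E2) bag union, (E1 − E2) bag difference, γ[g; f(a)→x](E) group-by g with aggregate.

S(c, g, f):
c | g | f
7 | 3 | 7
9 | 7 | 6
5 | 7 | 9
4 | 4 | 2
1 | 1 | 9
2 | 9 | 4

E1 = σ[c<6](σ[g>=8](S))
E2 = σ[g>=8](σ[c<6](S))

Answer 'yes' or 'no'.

E1 per-node cardinality:
  S → 6
  σ[g>=8](S) → 1
  σ[c<6](σ[g>=8](S)) → 1
E2 per-node cardinality:
  S → 6
  σ[c<6](S) → 4
  σ[g>=8](σ[c<6](S)) → 1

E1 and E2 produce the same multiset:
c | g | f
2 | 9 | 4

yes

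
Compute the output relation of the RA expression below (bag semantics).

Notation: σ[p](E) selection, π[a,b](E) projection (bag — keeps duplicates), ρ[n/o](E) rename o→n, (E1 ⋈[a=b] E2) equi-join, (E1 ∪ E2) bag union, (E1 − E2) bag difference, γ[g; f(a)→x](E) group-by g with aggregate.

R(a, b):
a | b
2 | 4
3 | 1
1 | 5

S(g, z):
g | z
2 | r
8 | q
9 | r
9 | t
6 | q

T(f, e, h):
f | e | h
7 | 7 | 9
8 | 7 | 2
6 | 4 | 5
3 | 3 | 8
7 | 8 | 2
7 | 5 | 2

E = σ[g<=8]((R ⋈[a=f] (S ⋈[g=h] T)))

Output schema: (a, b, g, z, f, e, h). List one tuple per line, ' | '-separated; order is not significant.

Row counts bottom-up:
  R → 3
  S → 5
  T → 6
  (S ⋈[g=h] T) → 6
  (R ⋈[a=f] (S ⋈[g=h] T)) → 1
  σ[g<=8]((R ⋈[a=f] (S ⋈[g=h] T))) → 1

== RESULT ==
a | b | g | z | f | e | h
3 | 1 | 8 | q | 3 | 3 | 8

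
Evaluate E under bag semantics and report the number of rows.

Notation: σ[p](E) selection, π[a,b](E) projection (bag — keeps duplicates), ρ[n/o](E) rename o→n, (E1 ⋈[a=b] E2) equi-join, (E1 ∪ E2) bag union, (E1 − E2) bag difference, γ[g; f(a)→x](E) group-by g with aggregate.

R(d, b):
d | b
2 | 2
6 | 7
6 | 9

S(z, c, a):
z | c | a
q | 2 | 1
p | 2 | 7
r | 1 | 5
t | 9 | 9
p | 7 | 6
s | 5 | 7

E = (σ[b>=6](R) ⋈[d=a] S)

Subexpression sizes:
  R → 3
  σ[b>=6](R) → 2
  S → 6
  (σ[b>=6](R) ⋈[d=a] S) → 2

|E| = 2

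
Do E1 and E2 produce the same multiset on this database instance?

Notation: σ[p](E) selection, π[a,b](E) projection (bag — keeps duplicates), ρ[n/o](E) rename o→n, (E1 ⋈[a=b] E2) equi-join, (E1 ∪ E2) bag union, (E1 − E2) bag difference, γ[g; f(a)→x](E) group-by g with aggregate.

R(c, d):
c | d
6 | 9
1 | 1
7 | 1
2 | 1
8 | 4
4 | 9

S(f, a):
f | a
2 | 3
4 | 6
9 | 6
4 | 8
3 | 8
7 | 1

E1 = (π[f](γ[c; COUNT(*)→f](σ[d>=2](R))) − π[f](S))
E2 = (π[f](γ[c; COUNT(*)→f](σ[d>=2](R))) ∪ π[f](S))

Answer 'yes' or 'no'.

E1 stepwise |·|:
  R → 6
  σ[d>=2](R) → 3
  γ[c; COUNT(*)→f](σ[d>=2](R)) → 3
  π[f](γ[c; COUNT(*)→f](σ[d>=2](R))) → 3
  S → 6
  π[f](S) → 6
  (π[f](γ[c; COUNT(*)→f](σ[d>=2](R))) − π[f](S)) → 3
E2 stepwise |·|:
  R → 6
  σ[d>=2](R) → 3
  γ[c; COUNT(*)→f](σ[d>=2](R)) → 3
  π[f](γ[c; COUNT(*)→f](σ[d>=2](R))) → 3
  S → 6
  π[f](S) → 6
  (π[f](γ[c; COUNT(*)→f](σ[d>=2](R))) ∪ π[f](S)) → 9

E1 result:
f
1
1
1
E2 result:
f
1
1
1
2
3
4
4
7
9
Witness: (7,) appears 0× in E1 but 1× in E2.

no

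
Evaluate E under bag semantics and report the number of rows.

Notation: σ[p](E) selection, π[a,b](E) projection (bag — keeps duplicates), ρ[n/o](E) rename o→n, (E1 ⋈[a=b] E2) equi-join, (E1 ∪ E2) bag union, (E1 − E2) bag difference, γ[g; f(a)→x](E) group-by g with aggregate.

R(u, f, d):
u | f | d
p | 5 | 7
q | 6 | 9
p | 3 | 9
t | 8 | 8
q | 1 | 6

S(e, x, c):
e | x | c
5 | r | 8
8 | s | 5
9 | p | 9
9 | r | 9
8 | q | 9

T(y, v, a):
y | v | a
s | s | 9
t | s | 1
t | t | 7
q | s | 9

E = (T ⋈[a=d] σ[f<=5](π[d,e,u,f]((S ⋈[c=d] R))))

Stepwise |·|:
  T → 4
  S → 5
  R → 5
  (S ⋈[c=d] R) → 7
  π[d,e,u,f]((S ⋈[c=d] R)) → 7
  σ[f<=5](π[d,e,u,f]((S ⋈[c=d] R))) → 3
  (T ⋈[a=d] σ[f<=5](π[d,e,u,f]((S ⋈[c=d] R)))) → 6

|E| = 6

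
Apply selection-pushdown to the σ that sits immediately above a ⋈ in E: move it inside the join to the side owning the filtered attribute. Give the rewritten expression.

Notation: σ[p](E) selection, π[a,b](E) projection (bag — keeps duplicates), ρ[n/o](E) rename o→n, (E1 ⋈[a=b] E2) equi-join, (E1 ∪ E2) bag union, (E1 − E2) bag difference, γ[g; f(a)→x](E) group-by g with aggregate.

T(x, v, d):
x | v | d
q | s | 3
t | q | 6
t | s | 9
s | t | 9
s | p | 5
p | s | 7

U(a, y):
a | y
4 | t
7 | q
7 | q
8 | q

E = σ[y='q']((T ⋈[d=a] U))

σ filters on y, owned by the right side.
E' = (T ⋈[d=a] σ[y='q'](U))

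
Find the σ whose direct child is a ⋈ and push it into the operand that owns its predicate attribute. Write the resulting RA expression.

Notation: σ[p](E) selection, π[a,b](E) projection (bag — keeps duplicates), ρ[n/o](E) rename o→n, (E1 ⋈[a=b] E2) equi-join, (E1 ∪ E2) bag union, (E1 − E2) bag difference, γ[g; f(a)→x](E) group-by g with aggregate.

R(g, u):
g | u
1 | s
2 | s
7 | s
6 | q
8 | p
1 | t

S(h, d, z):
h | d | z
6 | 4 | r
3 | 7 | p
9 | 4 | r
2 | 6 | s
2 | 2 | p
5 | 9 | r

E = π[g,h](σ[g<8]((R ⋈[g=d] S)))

σ filters on g, owned by the left side.
E' = π[g,h]((σ[g<8](R) ⋈[g=d] S))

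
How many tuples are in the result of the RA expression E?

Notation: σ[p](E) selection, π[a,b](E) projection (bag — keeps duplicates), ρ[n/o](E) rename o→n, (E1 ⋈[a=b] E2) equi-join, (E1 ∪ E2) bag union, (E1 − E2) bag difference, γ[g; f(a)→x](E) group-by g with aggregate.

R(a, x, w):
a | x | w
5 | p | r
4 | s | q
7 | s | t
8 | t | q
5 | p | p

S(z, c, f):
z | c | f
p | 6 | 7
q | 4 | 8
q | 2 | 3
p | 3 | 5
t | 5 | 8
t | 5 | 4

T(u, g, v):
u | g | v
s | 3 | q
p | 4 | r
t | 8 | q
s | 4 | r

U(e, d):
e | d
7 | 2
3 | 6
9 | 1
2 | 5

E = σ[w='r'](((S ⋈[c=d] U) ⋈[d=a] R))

Per-node cardinality:
  S → 6
  U → 4
  (S ⋈[c=d] U) → 4
  R → 5
  ((S ⋈[c=d] U) ⋈[d=a] R) → 4
  σ[w='r'](((S ⋈[c=d] U) ⋈[d=a] R)) → 2

|E| = 2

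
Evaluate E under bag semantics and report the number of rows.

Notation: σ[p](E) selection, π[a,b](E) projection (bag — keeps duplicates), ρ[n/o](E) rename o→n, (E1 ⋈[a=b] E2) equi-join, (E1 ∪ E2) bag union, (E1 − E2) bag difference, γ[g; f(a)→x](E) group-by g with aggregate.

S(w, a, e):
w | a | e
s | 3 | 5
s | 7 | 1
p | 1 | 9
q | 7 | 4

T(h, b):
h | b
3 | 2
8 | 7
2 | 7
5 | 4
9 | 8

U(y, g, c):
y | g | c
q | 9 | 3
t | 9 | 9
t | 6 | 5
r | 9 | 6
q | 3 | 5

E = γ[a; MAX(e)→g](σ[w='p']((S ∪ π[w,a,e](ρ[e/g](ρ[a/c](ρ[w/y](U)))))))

Stepwise |·|:
  S → 4
  U → 5
  ρ[w/y](U) → 5
  ρ[a/c](ρ[w/y](U)) → 5
  ρ[e/g](ρ[a/c](ρ[w/y](U))) → 5
  π[w,a,e](ρ[e/g](ρ[a/c](ρ[w/y](U)))) → 5
  (S ∪ π[w,a,e](ρ[e/g](ρ[a/c](ρ[w/y](U))))) → 9
  σ[w='p']((S ∪ π[w,a,e](ρ[e/g](ρ[a/c](ρ[w/y](U)))))) → 1
  γ[a; MAX(e)→g](σ[w='p']((S ∪ π[w,a,e](ρ[e/g](ρ[a/c](ρ[w/y](U))))))) → 1

|E| = 1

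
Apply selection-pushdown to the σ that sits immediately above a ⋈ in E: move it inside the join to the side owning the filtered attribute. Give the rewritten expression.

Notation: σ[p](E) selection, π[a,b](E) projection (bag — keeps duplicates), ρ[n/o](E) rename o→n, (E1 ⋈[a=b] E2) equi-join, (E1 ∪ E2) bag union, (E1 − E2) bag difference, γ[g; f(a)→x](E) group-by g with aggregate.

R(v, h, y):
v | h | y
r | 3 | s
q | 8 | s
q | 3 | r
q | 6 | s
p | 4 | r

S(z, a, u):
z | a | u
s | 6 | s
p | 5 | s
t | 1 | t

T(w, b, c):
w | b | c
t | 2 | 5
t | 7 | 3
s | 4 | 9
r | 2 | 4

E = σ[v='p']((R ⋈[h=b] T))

σ filters on v, owned by the left side.
E' = (σ[v='p'](R) ⋈[h=b] T)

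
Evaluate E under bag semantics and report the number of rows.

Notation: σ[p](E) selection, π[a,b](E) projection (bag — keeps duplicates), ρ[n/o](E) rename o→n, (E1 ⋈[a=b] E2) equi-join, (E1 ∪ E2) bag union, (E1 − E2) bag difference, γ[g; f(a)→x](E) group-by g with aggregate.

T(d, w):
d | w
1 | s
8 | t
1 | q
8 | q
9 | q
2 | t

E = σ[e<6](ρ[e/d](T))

Subexpression sizes:
  T → 6
  ρ[e/d](T) → 6
  σ[e<6](ρ[e/d](T)) → 3

|E| = 3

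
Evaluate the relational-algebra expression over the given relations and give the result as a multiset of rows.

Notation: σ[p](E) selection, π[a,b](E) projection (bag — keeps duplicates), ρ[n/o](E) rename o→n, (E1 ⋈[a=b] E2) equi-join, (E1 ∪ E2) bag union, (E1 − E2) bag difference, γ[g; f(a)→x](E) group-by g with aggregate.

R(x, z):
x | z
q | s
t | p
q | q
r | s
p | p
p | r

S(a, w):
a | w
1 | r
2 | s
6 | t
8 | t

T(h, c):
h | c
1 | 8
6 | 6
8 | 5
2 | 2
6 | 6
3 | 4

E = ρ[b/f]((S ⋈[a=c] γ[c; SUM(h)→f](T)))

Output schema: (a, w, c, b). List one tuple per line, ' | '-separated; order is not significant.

Row counts bottom-up:
  S → 4
  T → 6
  γ[c; SUM(h)→f](T) → 5
  (S ⋈[a=c] γ[c; SUM(h)→f](T)) → 3
  ρ[b/f]((S ⋈[a=c] γ[c; SUM(h)→f](T))) → 3

== RESULT ==
a | w | c | b
2 | s | 2 | 2
6 | t | 6 | 12
8 | t | 8 | 1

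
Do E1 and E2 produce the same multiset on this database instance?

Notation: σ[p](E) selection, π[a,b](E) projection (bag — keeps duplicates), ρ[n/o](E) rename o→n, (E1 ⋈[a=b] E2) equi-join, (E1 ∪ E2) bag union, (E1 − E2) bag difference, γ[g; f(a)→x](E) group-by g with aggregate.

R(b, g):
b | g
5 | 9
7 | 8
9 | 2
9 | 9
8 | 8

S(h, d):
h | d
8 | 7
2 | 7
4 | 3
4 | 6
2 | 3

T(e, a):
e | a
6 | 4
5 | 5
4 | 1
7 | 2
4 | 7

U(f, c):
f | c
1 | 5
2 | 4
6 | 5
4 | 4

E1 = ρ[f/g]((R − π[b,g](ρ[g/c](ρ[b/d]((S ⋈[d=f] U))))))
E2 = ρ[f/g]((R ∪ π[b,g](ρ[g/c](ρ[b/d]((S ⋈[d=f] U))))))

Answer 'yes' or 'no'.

E1 per-node cardinality:
  R → 5
  S → 5
  U → 4
  (S ⋈[d=f] U) → 1
  ρ[b/d]((S ⋈[d=f] U)) → 1
  ρ[g/c](ρ[b/d]((S ⋈[d=f] U))) → 1
  π[b,g](ρ[g/c](ρ[b/d]((S ⋈[d=f] U)))) → 1
  (R − π[b,g](ρ[g/c](ρ[b/d]((S ⋈[d=f] U))))) → 5
  ρ[f/g]((R − π[b,g](ρ[g/c](ρ[b/d]((S ⋈[d=f] U)))))) → 5
E2 per-node cardinality:
  R → 5
  S → 5
  U → 4
  (S ⋈[d=f] U) → 1
  ρ[b/d]((S ⋈[d=f] U)) → 1
  ρ[g/c](ρ[b/d]((S ⋈[d=f] U))) → 1
  π[b,g](ρ[g/c](ρ[b/d]((S ⋈[d=f] U)))) → 1
  (R ∪ π[b,g](ρ[g/c](ρ[b/d]((S ⋈[d=f] U))))) → 6
  ρ[f/g]((R ∪ π[b,g](ρ[g/c](ρ[b/d]((S ⋈[d=f] U)))))) → 6

E1 result:
b | f
5 | 9
7 | 8
8 | 8
9 | 2
9 | 9
E2 result:
b | f
5 | 9
6 | 5
7 | 8
8 | 8
9 | 2
9 | 9
Witness: (6, 5) appears 0× in E1 but 1× in E2.

no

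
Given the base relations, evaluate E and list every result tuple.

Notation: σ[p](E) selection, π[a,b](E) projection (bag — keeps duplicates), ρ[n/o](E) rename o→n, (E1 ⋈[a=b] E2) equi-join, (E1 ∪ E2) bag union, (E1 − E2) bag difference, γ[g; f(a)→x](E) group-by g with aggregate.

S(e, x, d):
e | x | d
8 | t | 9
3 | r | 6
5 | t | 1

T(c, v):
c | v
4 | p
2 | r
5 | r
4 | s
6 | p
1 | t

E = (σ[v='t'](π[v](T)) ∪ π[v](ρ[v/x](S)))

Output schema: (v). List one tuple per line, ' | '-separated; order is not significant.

Per-node cardinality:
  T → 6
  π[v](T) → 6
  σ[v='t'](π[v](T)) → 1
  S → 3
  ρ[v/x](S) → 3
  π[v](ρ[v/x](S)) → 3
  (σ[v='t'](π[v](T)) ∪ π[v](ρ[v/x](S))) → 4

== RESULT ==
v
r
t
t
t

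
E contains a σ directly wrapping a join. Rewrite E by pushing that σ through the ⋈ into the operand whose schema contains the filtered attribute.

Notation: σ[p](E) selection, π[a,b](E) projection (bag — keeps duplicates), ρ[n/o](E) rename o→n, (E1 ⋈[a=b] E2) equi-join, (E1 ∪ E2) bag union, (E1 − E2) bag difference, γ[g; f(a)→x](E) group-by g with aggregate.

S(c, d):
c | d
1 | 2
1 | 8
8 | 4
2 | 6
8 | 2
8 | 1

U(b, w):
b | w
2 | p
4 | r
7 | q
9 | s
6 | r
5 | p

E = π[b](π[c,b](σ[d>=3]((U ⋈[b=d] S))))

σ filters on d, owned by the right side.
E' = π[b](π[c,b]((U ⋈[b=d] σ[d>=3](S))))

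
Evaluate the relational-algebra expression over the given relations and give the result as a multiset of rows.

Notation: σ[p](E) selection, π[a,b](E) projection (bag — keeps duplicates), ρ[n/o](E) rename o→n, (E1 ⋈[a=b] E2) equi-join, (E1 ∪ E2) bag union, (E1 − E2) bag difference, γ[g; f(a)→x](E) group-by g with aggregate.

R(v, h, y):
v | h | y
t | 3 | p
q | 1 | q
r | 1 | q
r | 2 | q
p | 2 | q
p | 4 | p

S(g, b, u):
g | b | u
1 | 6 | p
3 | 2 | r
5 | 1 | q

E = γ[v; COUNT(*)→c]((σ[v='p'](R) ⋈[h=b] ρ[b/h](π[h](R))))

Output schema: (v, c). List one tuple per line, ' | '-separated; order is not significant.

Row counts bottom-up:
  R → 6
  σ[v='p'](R) → 2
  R → 6
  π[h](R) → 6
  ρ[b/h](π[h](R)) → 6
  (σ[v='p'](R) ⋈[h=b] ρ[b/h](π[h](R))) → 3
  γ[v; COUNT(*)→c]((σ[v='p'](R) ⋈[h=b] ρ[b/h](π[h](R)))) → 1

== RESULT ==
v | c
p | 3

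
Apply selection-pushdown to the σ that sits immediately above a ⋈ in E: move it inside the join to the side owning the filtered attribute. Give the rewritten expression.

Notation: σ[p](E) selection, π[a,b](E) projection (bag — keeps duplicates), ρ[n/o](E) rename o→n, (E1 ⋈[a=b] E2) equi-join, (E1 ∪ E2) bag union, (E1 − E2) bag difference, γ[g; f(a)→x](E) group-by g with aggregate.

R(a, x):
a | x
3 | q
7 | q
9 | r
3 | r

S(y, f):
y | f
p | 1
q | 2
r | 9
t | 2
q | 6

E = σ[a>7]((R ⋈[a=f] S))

σ filters on a, owned by the left side.
E' = (σ[a>7](R) ⋈[a=f] S)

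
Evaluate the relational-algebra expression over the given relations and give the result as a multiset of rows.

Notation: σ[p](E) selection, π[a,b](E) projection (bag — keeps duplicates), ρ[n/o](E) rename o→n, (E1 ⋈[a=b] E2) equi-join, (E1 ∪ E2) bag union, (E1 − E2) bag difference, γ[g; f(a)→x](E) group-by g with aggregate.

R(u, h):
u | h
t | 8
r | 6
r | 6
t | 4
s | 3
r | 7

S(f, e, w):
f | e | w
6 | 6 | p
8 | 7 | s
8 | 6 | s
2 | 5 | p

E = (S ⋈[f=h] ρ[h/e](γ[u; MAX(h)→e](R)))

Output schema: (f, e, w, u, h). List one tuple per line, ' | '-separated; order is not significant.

Per-node cardinality:
  S → 4
  R → 6
  γ[u; MAX(h)→e](R) → 3
  ρ[h/e](γ[u; MAX(h)→e](R)) → 3
  (S ⋈[f=h] ρ[h/e](γ[u; MAX(h)→e](R))) → 2

== RESULT ==
f | e | w | u | h
8 | 6 | s | t | 8
8 | 7 | s | t | 8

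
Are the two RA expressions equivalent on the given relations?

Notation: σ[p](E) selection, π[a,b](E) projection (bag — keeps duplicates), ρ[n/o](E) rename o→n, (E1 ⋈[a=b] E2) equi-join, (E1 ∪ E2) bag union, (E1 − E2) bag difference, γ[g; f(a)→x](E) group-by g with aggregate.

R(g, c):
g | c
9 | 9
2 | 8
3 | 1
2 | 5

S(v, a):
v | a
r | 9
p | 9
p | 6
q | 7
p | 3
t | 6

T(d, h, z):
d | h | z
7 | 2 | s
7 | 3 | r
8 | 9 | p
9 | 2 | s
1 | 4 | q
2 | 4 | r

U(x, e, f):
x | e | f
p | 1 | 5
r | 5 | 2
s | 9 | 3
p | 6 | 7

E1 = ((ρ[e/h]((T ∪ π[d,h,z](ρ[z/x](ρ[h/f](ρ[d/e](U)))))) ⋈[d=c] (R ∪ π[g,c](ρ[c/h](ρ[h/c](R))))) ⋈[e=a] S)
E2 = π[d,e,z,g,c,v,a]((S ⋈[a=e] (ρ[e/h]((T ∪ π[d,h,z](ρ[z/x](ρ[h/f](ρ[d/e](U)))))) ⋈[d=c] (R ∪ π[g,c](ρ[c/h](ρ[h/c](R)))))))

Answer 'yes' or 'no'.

E1 stepwise |·|:
  T → 6
  U → 4
  ρ[d/e](U) → 4
  ρ[h/f](ρ[d/e](U)) → 4
  ρ[z/x](ρ[h/f](ρ[d/e](U))) → 4
  π[d,h,z](ρ[z/x](ρ[h/f](ρ[d/e](U)))) → 4
  (T ∪ π[d,h,z](ρ[z/x](ρ[h/f](ρ[d/e](U))))) → 10
  ρ[e/h]((T ∪ π[d,h,z](ρ[z/x](ρ[h/f](ρ[d/e](U)))))) → 10
  R → 4
  R → 4
  ρ[h/c](R) → 4
  ρ[c/h](ρ[h/c](R)) → 4
  π[g,c](ρ[c/h](ρ[h/c](R))) → 4
  (R ∪ π[g,c](ρ[c/h](ρ[h/c](R)))) → 8
  (ρ[e/h]((T ∪ π[d,h,z](ρ[z/x](ρ[h/f](ρ[d/e](U)))))) ⋈[d=c] (R ∪ π[g,c](ρ[c/h](ρ[h/c](R))))) → 12
  S → 6
  ((ρ[e/h]((T ∪ π[d,h,z](ρ[z/x](ρ[h/f](ρ[d/e](U)))))) ⋈[d=c] (R ∪ π[g,c](ρ[c/h](ρ[h/c](R))))) ⋈[e=a] S) → 6
E2 stepwise |·|:
  S → 6
  T → 6
  U → 4
  ρ[d/e](U) → 4
  ρ[h/f](ρ[d/e](U)) → 4
  ρ[z/x](ρ[h/f](ρ[d/e](U))) → 4
  π[d,h,z](ρ[z/x](ρ[h/f](ρ[d/e](U)))) → 4
  (T ∪ π[d,h,z](ρ[z/x](ρ[h/f](ρ[d/e](U))))) → 10
  ρ[e/h]((T ∪ π[d,h,z](ρ[z/x](ρ[h/f](ρ[d/e](U)))))) → 10
  R → 4
  R → 4
  ρ[h/c](R) → 4
  ρ[c/h](ρ[h/c](R)) → 4
  π[g,c](ρ[c/h](ρ[h/c](R))) → 4
  (R ∪ π[g,c](ρ[c/h](ρ[h/c](R)))) → 8
  (ρ[e/h]((T ∪ π[d,h,z](ρ[z/x](ρ[h/f](ρ[d/e](U)))))) ⋈[d=c] (R ∪ π[g,c](ρ[c/h](ρ[h/c](R))))) → 12
  (S ⋈[a=e] (ρ[e/h]((T ∪ π[d,h,z](ρ[z/x](ρ[h/f](ρ[d/e](U)))))) ⋈[d=c] (R ∪ π[g,c](ρ[c/h](ρ[h/c](R)))))) → 6
  π[d,e,z,g,c,v,a]((S ⋈[a=e] (ρ[e/h]((T ∪ π[d,h,z](ρ[z/x](ρ[h/f](ρ[d/e](U)))))) ⋈[d=c] (R ∪ π[g,c](ρ[c/h](ρ[h/c](R))))))) → 6

E1 and E2 produce the same multiset:
d | e | z | g | c | v | a
8 | 9 | p | 2 | 8 | p | 9
8 | 9 | p | 2 | 8 | p | 9
8 | 9 | p | 2 | 8 | r | 9
8 | 9 | p | 2 | 8 | r | 9
9 | 3 | s | 9 | 9 | p | 3
9 | 3 | s | 9 | 9 | p | 3

yes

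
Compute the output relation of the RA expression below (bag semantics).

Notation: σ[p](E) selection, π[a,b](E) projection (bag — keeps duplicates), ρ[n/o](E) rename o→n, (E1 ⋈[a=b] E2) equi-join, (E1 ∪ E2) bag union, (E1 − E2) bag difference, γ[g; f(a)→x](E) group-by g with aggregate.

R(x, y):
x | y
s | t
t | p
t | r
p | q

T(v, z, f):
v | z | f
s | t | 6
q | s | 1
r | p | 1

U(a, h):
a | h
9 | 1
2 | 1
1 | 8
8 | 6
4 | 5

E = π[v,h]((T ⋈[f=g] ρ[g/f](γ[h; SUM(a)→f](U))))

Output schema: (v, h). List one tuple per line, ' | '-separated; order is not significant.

Per-node cardinality:
  T → 3
  U → 5
  γ[h; SUM(a)→f](U) → 4
  ρ[g/f](γ[h; SUM(a)→f](U)) → 4
  (T ⋈[f=g] ρ[g/f](γ[h; SUM(a)→f](U))) → 2
  π[v,h]((T ⋈[f=g] ρ[g/f](γ[h; SUM(a)→f](U)))) → 2

== RESULT ==
v | h
q | 8
r | 8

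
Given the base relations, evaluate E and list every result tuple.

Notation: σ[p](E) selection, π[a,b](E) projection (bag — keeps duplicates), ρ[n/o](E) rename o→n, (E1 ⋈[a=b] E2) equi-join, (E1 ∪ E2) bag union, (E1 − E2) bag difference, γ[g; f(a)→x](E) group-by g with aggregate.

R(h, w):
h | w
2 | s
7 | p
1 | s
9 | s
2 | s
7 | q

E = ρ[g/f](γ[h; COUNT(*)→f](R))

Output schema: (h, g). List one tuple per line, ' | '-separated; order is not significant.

Stepwise |·|:
  R → 6
  γ[h; COUNT(*)→f](R) → 4
  ρ[g/f](γ[h; COUNT(*)→f](R)) → 4

== RESULT ==
h | g
1 | 1
2 | 2
7 | 2
9 | 1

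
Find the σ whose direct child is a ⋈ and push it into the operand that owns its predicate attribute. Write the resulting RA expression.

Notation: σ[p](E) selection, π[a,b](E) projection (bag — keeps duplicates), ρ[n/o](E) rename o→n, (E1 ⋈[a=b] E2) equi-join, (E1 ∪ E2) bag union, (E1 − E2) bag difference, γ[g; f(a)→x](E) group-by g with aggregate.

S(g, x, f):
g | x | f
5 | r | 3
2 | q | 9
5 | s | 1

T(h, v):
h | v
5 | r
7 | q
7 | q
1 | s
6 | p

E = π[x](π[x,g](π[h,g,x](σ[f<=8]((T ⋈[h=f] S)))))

σ filters on f, owned by the right side.
E' = π[x](π[x,g](π[h,g,x]((T ⋈[h=f] σ[f<=8](S)))))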